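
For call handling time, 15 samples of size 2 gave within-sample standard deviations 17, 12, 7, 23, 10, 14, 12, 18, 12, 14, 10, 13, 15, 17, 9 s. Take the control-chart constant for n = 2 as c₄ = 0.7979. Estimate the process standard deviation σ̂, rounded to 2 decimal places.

16.96

s̄ = (17 + 12 + 7 + 23 + 10 + 14 + 12 + 18 + 12 + 14 + 10 + 13 + 15 + 17 + 9) / 15 = 13.5333
σ̂ = s̄ / c₄ = 13.5333 / 0.7979 = 16.9612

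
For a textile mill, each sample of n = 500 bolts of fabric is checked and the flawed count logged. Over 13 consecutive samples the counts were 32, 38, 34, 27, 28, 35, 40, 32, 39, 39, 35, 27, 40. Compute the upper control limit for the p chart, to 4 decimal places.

p̄ = Σdᵢ / (k·n) = 446 / (13 × 500) = 0.06862
UCL = p̄ + 3·√(p̄(1−p̄)/n) = 0.06862 + 3 × √(0.06862×0.93138/500) = 0.06862 + 3 × 0.01131 = 0.10253

0.1025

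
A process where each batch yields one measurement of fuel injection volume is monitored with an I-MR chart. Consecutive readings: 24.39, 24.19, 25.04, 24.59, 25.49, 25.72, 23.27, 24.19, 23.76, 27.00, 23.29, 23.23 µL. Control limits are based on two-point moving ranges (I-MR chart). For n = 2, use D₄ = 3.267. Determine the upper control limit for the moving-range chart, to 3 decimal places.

3.992

Moving ranges: 0.20, 0.85, 0.45, 0.90, 0.23, 2.45, 0.92, 0.43, 3.24, 3.71, 0.06; M̄R̄ = 13.4400 / 11 = 1.2218
UCL_MR = D₄·M̄R̄ = 3.267 × 1.2218 = 3.9917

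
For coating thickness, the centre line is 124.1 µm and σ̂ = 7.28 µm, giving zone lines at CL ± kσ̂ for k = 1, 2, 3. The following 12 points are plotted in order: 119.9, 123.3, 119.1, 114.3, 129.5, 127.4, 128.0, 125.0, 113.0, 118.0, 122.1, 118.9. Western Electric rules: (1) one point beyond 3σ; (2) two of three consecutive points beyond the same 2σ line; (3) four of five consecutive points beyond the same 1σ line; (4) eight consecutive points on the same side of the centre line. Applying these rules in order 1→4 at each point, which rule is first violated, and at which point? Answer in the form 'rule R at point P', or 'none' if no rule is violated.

Zone of each point (C = within 1σ̂, B = 1σ̂–2σ̂, A = 2σ̂–3σ̂, * = beyond 3σ̂; sign = side of CL): 1:-C, 2:-C, 3:-C, 4:-B, 5:+C, 6:+C, 7:+C, 8:+C, 9:-B, 10:-C, 11:-C, 12:-C
No rule fires across all 12 points.

none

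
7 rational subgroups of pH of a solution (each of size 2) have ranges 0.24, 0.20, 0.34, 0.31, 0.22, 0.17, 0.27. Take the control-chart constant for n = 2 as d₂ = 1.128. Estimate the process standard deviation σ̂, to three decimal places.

R̄ = (0.24 + 0.20 + 0.34 + 0.31 + 0.22 + 0.17 + 0.27) / 7 = 0.2500
σ̂ = R̄ / d₂ = 0.2500 / 1.128 = 0.2216

0.222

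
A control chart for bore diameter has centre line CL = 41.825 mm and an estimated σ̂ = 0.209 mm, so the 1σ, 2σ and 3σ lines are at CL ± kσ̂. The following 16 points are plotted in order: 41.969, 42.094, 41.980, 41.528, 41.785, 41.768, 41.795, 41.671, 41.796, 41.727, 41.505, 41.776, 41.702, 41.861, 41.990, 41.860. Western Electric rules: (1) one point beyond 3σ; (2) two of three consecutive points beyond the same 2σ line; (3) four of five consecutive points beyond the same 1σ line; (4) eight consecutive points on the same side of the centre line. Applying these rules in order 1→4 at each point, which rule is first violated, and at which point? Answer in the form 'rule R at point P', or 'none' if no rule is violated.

Zone of each point (C = within 1σ̂, B = 1σ̂–2σ̂, A = 2σ̂–3σ̂, * = beyond 3σ̂; sign = side of CL): 1:+C, 2:+B, 3:+C, 4:-B, 5:-C, 6:-C, 7:-C, 8:-C, 9:-C, 10:-C, 11:-B, 12:-C, 13:-C, 14:+C, 15:+C, 16:+C
Rule 4 (eight consecutive points on the same side of the centre line) is satisfied at point 11.

rule 4 at point 11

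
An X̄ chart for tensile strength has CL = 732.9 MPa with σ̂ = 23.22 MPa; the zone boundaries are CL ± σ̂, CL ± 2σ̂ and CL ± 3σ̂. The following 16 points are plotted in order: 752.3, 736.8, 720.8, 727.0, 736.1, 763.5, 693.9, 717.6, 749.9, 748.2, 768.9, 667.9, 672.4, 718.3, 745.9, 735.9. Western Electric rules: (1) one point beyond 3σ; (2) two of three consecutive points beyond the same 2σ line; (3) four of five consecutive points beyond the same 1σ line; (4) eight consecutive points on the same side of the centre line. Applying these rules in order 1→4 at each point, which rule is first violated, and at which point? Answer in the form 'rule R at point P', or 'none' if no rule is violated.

Zone of each point (C = within 1σ̂, B = 1σ̂–2σ̂, A = 2σ̂–3σ̂, * = beyond 3σ̂; sign = side of CL): 1:+C, 2:+C, 3:-C, 4:-C, 5:+C, 6:+B, 7:-B, 8:-C, 9:+C, 10:+C, 11:+B, 12:-A, 13:-A, 14:-C, 15:+C, 16:+C
Rule 2 (two of three consecutive points beyond the same 2σ limit) is satisfied at point 13.

rule 2 at point 13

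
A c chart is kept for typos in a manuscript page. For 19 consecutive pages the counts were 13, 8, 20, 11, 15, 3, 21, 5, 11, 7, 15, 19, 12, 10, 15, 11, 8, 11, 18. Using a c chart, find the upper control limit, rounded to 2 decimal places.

22.77

c̄ = (13 + 8 + 20 + 11 + 15 + 3 + 21 + 5 + 11 + 7 + 15 + 19 + 12 + 10 + 15 + 11 + 8 + 11 + 18) / 19 = 233 / 19 = 12.2632
UCL = c̄ + 3√c̄ = 12.2632 + 3 × √12.2632 = 12.2632 + 3 × 3.5019 = 22.7688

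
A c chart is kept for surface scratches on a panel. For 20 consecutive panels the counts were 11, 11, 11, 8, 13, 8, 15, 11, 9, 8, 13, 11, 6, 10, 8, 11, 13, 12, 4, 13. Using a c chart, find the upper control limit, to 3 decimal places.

19.928

c̄ = (11 + 11 + 11 + 8 + 13 + 8 + 15 + 11 + 9 + 8 + 13 + 11 + 6 + 10 + 8 + 11 + 13 + 12 + 4 + 13) / 20 = 206 / 20 = 10.3000
UCL = c̄ + 3√c̄ = 10.3000 + 3 × √10.3000 = 10.3000 + 3 × 3.2094 = 19.9281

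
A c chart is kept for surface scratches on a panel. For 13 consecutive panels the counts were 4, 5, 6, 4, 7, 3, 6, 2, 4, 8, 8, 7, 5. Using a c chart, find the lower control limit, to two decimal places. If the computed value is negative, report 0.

0.00

c̄ = (4 + 5 + 6 + 4 + 7 + 3 + 6 + 2 + 4 + 8 + 8 + 7 + 5) / 13 = 69 / 13 = 5.3077
LCL = c̄ − 3√c̄ = 5.3077 − 3 × 2.3038 = -1.6038 → 0 (cannot be negative)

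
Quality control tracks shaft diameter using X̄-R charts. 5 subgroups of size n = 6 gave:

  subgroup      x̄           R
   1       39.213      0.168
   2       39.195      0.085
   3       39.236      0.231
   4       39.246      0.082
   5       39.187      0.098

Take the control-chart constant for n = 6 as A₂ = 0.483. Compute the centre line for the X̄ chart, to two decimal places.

39.22

X̄̄ = (39.213 + 39.195 + 39.236 + 39.246 + 39.187) / 5 = 196.0770 / 5 = 39.2154
CL = X̄̄ = 39.2154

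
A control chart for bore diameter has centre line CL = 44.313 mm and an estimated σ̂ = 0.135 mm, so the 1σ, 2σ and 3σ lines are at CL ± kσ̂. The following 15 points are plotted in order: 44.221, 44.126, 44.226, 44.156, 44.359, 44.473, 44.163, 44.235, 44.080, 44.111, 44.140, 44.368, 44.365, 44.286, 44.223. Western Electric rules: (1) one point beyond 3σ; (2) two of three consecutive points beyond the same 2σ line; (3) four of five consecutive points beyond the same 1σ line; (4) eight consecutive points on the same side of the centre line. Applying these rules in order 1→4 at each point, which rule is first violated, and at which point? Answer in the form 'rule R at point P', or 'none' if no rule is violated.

rule 3 at point 11

Zone of each point (C = within 1σ̂, B = 1σ̂–2σ̂, A = 2σ̂–3σ̂, * = beyond 3σ̂; sign = side of CL): 1:-C, 2:-B, 3:-C, 4:-B, 5:+C, 6:+B, 7:-B, 8:-C, 9:-B, 10:-B, 11:-B, 12:+C, 13:+C, 14:-C, 15:-C
Rule 3 (four of five consecutive points beyond the same 1σ limit) is satisfied at point 11.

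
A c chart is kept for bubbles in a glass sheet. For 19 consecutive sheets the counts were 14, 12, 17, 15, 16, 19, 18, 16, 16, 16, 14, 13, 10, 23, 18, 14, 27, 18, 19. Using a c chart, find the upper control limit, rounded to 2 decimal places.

28.79

c̄ = (14 + 12 + 17 + 15 + 16 + 19 + 18 + 16 + 16 + 16 + 14 + 13 + 10 + 23 + 18 + 14 + 27 + 18 + 19) / 19 = 315 / 19 = 16.5789
UCL = c̄ + 3√c̄ = 16.5789 + 3 × √16.5789 = 16.5789 + 3 × 4.0717 = 28.7941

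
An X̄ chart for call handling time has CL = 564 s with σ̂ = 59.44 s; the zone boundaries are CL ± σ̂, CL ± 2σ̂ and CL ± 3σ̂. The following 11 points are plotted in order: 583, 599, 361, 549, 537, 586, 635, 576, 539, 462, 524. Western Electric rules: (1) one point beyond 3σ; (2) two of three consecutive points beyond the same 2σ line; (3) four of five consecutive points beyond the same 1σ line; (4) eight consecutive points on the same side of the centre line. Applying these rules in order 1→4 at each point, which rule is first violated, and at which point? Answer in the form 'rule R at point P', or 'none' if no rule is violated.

Zone of each point (C = within 1σ̂, B = 1σ̂–2σ̂, A = 2σ̂–3σ̂, * = beyond 3σ̂; sign = side of CL): 1:+C, 2:+C, 3:-*, 4:-C, 5:-C, 6:+C, 7:+B, 8:+C, 9:-C, 10:-B, 11:-C
Rule 1 (one point beyond the 3σ limits) is satisfied at point 3.

rule 1 at point 3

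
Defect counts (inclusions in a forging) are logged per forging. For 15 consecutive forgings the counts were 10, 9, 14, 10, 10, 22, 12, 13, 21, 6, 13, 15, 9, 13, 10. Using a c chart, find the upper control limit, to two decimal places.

23.06

c̄ = (10 + 9 + 14 + 10 + 10 + 22 + 12 + 13 + 21 + 6 + 13 + 15 + 9 + 13 + 10) / 15 = 187 / 15 = 12.4667
UCL = c̄ + 3√c̄ = 12.4667 + 3 × √12.4667 = 12.4667 + 3 × 3.5308 = 23.0591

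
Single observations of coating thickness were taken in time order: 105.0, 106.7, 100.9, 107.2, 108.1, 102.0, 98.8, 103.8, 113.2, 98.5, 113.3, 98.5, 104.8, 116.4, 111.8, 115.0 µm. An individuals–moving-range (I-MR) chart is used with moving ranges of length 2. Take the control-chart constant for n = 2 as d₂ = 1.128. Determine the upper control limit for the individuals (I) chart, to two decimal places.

X̄ = (105.0 + 106.7 + 100.9 + 107.2 + 108.1 + 102.0 + 98.8 + 103.8 + 113.2 + 98.5 + 113.3 + 98.5 + 104.8 + 116.4 + 111.8 + 115.0) / 16 = 106.5000
Moving ranges: 1.7, 5.8, 6.3, 0.9, 6.1, 3.2, 5.0, 9.4, 14.7, 14.8, 14.8, 6.3, 11.6, 4.6, 3.2; M̄R̄ = 108.4000 / 15 = 7.2267
UCL = X̄ + 3·M̄R̄/d₂ = 106.5000 + 3 × 7.2267 / 1.128 = 125.7199

125.72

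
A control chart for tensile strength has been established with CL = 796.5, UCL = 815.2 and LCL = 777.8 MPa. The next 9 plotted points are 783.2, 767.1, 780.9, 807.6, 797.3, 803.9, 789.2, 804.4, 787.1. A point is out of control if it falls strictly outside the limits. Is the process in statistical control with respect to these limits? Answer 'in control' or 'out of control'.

out of control

Compare each point to [777.8, 815.2]: sample 2 = 767.1 < LCL.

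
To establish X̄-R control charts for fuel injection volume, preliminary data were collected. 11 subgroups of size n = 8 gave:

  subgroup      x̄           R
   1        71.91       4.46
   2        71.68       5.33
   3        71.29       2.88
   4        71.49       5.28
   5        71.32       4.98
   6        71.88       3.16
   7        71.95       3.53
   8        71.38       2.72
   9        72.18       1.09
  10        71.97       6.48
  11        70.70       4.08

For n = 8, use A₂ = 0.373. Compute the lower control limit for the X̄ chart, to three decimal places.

70.122

X̄̄ = (71.91 + 71.68 + 71.29 + 71.49 + 71.32 + 71.88 + 71.95 + 71.38 + 72.18 + 71.97 + 70.70) / 11 = 787.7500 / 11 = 71.6136
R̄ = (4.46 + 5.33 + 2.88 + 5.28 + 4.98 + 3.16 + 3.53 + 2.72 + 1.09 + 6.48 + 4.08) / 11 = 43.9900 / 11 = 3.9991
LCL = X̄̄ − A₂·R̄ = 71.6136 − 0.373 × 3.9991 = 70.1220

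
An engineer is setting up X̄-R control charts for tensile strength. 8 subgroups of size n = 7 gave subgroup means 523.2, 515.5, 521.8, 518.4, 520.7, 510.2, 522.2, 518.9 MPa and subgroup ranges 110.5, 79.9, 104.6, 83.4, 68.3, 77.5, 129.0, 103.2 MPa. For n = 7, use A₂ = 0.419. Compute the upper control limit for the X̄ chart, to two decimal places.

X̄̄ = (523.2 + 515.5 + 521.8 + 518.4 + 520.7 + 510.2 + 522.2 + 518.9) / 8 = 4150.9000 / 8 = 518.8625
R̄ = (110.5 + 79.9 + 104.6 + 83.4 + 68.3 + 77.5 + 129.0 + 103.2) / 8 = 756.4000 / 8 = 94.5500
UCL = X̄̄ + A₂·R̄ = 518.8625 + 0.419 × 94.5500 = 558.4789

558.48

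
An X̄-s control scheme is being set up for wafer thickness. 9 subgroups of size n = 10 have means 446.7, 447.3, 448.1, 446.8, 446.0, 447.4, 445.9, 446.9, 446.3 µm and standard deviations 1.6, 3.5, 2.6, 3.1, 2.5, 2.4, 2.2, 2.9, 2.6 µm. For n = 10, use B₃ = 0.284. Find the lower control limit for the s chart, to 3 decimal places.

s̄ = (1.6 + 3.5 + 2.6 + 3.1 + 2.5 + 2.4 + 2.2 + 2.9 + 2.6) / 9 = 2.6000
LCL_s = B₃·s̄ = 0.284 × 2.6000 = 0.7384

0.738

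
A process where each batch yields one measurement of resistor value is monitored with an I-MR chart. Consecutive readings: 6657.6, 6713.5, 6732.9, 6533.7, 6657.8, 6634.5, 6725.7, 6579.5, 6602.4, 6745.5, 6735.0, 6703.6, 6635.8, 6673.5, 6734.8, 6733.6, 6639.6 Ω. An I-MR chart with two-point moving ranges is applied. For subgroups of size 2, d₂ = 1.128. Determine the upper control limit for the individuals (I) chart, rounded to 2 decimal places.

6860.58

X̄ = (6657.6 + 6713.5 + 6732.9 + 6533.7 + 6657.8 + 6634.5 + 6725.7 + 6579.5 + 6602.4 + 6745.5 + 6735.0 + 6703.6 + 6635.8 + 6673.5 + 6734.8 + 6733.6 + 6639.6) / 17 = 6672.8824
Moving ranges: 55.9, 19.4, 199.2, 124.1, 23.3, 91.2, 146.2, 22.9, 143.1, 10.5, 31.4, 67.8, 37.7, 61.3, 1.2, 94.0; M̄R̄ = 1129.2000 / 16 = 70.5750
UCL = X̄ + 3·M̄R̄/d₂ = 6672.8824 + 3 × 70.5750 / 1.128 = 6860.5818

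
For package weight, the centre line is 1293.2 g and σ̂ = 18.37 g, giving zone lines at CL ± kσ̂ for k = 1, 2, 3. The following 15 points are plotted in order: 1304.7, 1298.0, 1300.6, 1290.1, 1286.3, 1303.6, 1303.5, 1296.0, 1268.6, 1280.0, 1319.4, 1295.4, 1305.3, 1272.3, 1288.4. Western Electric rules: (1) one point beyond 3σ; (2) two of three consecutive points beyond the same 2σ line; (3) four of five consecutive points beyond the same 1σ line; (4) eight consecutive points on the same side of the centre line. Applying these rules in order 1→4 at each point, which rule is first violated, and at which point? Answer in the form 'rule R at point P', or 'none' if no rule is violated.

none

Zone of each point (C = within 1σ̂, B = 1σ̂–2σ̂, A = 2σ̂–3σ̂, * = beyond 3σ̂; sign = side of CL): 1:+C, 2:+C, 3:+C, 4:-C, 5:-C, 6:+C, 7:+C, 8:+C, 9:-B, 10:-C, 11:+B, 12:+C, 13:+C, 14:-B, 15:-C
No rule fires across all 15 points.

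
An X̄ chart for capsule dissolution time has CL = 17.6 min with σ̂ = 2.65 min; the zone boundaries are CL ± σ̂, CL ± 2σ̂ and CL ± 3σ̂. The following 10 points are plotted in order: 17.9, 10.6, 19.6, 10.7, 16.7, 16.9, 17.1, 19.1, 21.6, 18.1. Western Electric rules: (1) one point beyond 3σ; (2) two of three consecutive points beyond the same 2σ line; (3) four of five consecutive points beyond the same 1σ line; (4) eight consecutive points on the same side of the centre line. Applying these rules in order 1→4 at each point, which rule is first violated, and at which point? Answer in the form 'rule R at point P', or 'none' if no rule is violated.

rule 2 at point 4

Zone of each point (C = within 1σ̂, B = 1σ̂–2σ̂, A = 2σ̂–3σ̂, * = beyond 3σ̂; sign = side of CL): 1:+C, 2:-A, 3:+C, 4:-A, 5:-C, 6:-C, 7:-C, 8:+C, 9:+B, 10:+C
Rule 2 (two of three consecutive points beyond the same 2σ limit) is satisfied at point 4.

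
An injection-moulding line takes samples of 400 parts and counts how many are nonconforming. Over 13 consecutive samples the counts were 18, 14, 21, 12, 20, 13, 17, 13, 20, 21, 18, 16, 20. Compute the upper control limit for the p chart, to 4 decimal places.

p̄ = Σdᵢ / (k·n) = 223 / (13 × 400) = 0.04288
UCL = p̄ + 3·√(p̄(1−p̄)/n) = 0.04288 + 3 × √(0.04288×0.95712/400) = 0.04288 + 3 × 0.01013 = 0.07327

0.0733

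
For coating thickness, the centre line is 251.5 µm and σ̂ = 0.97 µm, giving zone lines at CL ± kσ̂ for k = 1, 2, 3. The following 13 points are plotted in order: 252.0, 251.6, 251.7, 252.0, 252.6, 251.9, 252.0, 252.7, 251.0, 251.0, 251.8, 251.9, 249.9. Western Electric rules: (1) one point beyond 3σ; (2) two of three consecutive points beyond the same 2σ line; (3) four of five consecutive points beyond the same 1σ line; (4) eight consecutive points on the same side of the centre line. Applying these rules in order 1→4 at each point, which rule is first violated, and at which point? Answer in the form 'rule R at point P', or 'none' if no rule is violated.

Zone of each point (C = within 1σ̂, B = 1σ̂–2σ̂, A = 2σ̂–3σ̂, * = beyond 3σ̂; sign = side of CL): 1:+C, 2:+C, 3:+C, 4:+C, 5:+B, 6:+C, 7:+C, 8:+B, 9:-C, 10:-C, 11:+C, 12:+C, 13:-B
Rule 4 (eight consecutive points on the same side of the centre line) is satisfied at point 8.

rule 4 at point 8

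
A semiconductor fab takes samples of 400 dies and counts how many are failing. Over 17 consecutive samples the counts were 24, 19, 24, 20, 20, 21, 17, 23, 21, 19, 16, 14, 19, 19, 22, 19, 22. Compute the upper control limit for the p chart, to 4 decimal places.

0.0825

p̄ = Σdᵢ / (k·n) = 339 / (17 × 400) = 0.04985
UCL = p̄ + 3·√(p̄(1−p̄)/n) = 0.04985 + 3 × √(0.04985×0.95015/400) = 0.04985 + 3 × 0.01088 = 0.08250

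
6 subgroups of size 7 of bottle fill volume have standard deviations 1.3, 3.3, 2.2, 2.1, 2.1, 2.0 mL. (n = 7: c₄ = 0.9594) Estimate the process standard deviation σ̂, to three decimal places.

s̄ = (1.3 + 3.3 + 2.2 + 2.1 + 2.1 + 2.0) / 6 = 2.1667
σ̂ = s̄ / c₄ = 2.1667 / 0.9594 = 2.2584

2.258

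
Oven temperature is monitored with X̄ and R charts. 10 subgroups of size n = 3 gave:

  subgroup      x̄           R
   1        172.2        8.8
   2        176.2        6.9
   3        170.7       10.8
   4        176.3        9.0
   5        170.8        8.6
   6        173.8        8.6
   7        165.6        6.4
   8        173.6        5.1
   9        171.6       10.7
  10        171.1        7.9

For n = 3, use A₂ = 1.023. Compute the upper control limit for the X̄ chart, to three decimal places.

X̄̄ = (172.2 + 176.2 + 170.7 + 176.3 + 170.8 + 173.8 + 165.6 + 173.6 + 171.6 + 171.1) / 10 = 1721.9000 / 10 = 172.1900
R̄ = (8.8 + 6.9 + 10.8 + 9.0 + 8.6 + 8.6 + 6.4 + 5.1 + 10.7 + 7.9) / 10 = 82.8000 / 10 = 8.2800
UCL = X̄̄ + A₂·R̄ = 172.1900 + 1.023 × 8.2800 = 180.6604

180.660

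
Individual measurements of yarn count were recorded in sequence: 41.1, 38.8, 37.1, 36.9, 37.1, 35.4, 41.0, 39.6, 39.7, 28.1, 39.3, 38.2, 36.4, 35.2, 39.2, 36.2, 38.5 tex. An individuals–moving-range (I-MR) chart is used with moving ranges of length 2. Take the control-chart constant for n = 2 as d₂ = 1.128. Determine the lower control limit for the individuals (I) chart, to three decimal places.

X̄ = (41.1 + 38.8 + 37.1 + 36.9 + 37.1 + 35.4 + 41.0 + 39.6 + 39.7 + 28.1 + 39.3 + 38.2 + 36.4 + 35.2 + 39.2 + 36.2 + 38.5) / 17 = 37.5176
Moving ranges: 2.3, 1.7, 0.2, 0.2, 1.7, 5.6, 1.4, 0.1, 11.6, 11.2, 1.1, 1.8, 1.2, 4.0, 3.0, 2.3; M̄R̄ = 49.4000 / 16 = 3.0875
LCL = X̄ − 3·M̄R̄/d₂ = 37.5176 − 3 × 3.0875 / 1.128 = 29.3062

29.306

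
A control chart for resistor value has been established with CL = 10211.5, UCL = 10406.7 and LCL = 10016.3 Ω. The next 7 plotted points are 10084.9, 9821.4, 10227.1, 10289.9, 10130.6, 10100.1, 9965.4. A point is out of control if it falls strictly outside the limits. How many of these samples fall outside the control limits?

2

Compare each point to [10016.3, 10406.7]: sample 2 = 9821.4 < LCL; sample 7 = 9965.4 < LCL.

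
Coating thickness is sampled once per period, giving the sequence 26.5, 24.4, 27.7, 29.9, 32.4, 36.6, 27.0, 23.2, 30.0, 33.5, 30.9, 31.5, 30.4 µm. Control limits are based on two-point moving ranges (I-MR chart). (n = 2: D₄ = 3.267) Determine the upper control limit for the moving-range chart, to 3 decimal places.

11.516

Moving ranges: 2.1, 3.3, 2.2, 2.5, 4.2, 9.6, 3.8, 6.8, 3.5, 2.6, 0.6, 1.1; M̄R̄ = 42.3000 / 12 = 3.5250
UCL_MR = D₄·M̄R̄ = 3.267 × 3.5250 = 11.5162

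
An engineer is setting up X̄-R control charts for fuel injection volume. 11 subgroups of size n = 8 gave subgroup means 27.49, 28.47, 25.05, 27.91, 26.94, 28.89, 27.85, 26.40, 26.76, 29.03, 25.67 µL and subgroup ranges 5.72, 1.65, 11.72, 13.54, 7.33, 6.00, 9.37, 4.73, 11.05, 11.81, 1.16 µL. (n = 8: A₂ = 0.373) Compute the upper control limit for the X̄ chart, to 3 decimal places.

30.166

X̄̄ = (27.49 + 28.47 + 25.05 + 27.91 + 26.94 + 28.89 + 27.85 + 26.40 + 26.76 + 29.03 + 25.67) / 11 = 300.4600 / 11 = 27.3145
R̄ = (5.72 + 1.65 + 11.72 + 13.54 + 7.33 + 6.00 + 9.37 + 4.73 + 11.05 + 11.81 + 1.16) / 11 = 84.0800 / 11 = 7.6436
UCL = X̄̄ + A₂·R̄ = 27.3145 + 0.373 × 7.6436 = 30.1656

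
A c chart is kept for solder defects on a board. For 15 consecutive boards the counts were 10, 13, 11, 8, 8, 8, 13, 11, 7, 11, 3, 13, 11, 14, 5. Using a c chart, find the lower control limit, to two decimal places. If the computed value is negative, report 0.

0.37

c̄ = (10 + 13 + 11 + 8 + 8 + 8 + 13 + 11 + 7 + 11 + 3 + 13 + 11 + 14 + 5) / 15 = 146 / 15 = 9.7333
LCL = c̄ − 3√c̄ = 9.7333 − 3 × 3.1198 = 0.3738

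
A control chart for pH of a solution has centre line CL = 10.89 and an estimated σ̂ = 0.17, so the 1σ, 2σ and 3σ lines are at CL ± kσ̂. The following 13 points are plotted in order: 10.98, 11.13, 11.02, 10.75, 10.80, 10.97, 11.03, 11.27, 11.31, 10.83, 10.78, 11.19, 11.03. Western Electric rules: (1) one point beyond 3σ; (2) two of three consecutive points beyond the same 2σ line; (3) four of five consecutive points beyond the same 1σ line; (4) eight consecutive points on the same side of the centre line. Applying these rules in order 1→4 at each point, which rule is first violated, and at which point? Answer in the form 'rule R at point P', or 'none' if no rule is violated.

Zone of each point (C = within 1σ̂, B = 1σ̂–2σ̂, A = 2σ̂–3σ̂, * = beyond 3σ̂; sign = side of CL): 1:+C, 2:+B, 3:+C, 4:-C, 5:-C, 6:+C, 7:+C, 8:+A, 9:+A, 10:-C, 11:-C, 12:+B, 13:+C
Rule 2 (two of three consecutive points beyond the same 2σ limit) is satisfied at point 9.

rule 2 at point 9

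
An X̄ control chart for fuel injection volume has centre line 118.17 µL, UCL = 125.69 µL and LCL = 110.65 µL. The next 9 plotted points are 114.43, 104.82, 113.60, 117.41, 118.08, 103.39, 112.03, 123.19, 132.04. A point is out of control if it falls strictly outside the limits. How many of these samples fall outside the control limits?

3

Compare each point to [110.65, 125.69]: sample 2 = 104.82 < LCL; sample 6 = 103.39 < LCL; sample 9 = 132.04 > UCL.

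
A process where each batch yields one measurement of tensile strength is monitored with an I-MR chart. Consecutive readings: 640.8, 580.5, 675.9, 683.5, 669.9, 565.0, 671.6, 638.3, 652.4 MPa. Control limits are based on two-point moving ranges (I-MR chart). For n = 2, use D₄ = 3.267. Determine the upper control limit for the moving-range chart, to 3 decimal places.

177.970

Moving ranges: 60.3, 95.4, 7.6, 13.6, 104.9, 106.6, 33.3, 14.1; M̄R̄ = 435.8000 / 8 = 54.4750
UCL_MR = D₄·M̄R̄ = 3.267 × 54.4750 = 177.9698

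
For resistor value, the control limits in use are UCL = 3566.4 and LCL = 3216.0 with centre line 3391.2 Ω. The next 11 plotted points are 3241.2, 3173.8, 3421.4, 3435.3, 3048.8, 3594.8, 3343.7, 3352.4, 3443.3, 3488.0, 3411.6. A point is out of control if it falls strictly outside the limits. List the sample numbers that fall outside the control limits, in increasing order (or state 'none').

Compare each point to [3216.0, 3566.4]: sample 2 = 3173.8 < LCL; sample 5 = 3048.8 < LCL; sample 6 = 3594.8 > UCL.

2, 5, 6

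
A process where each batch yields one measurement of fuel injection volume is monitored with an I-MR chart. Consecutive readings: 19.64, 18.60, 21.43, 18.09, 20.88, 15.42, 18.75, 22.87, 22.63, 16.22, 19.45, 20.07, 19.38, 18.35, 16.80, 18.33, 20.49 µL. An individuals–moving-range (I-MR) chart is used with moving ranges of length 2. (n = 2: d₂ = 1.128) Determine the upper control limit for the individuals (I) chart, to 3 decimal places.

X̄ = (19.64 + 18.60 + 21.43 + 18.09 + 20.88 + 15.42 + 18.75 + 22.87 + 22.63 + 16.22 + 19.45 + 20.07 + 19.38 + 18.35 + 16.80 + 18.33 + 20.49) / 17 = 19.2588
Moving ranges: 1.04, 2.83, 3.34, 2.79, 5.46, 3.33, 4.12, 0.24, 6.41, 3.23, 0.62, 0.69, 1.03, 1.55, 1.53, 2.16; M̄R̄ = 40.3700 / 16 = 2.5231
UCL = X̄ + 3·M̄R̄/d₂ = 19.2588 + 3 × 2.5231 / 1.128 = 25.9693

25.969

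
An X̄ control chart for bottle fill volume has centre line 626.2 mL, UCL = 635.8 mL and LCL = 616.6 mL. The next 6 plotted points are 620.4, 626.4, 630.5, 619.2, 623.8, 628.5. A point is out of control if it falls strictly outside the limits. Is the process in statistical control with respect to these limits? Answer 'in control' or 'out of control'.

in control

All 6 points lie within [616.6, 635.8].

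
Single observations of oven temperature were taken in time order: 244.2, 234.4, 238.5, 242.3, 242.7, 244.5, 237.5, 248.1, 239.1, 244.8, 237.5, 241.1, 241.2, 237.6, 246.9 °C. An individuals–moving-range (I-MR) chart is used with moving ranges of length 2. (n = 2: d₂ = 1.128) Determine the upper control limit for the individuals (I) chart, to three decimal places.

X̄ = (244.2 + 234.4 + 238.5 + 242.3 + 242.7 + 244.5 + 237.5 + 248.1 + 239.1 + 244.8 + 237.5 + 241.1 + 241.2 + 237.6 + 246.9) / 15 = 241.3600
Moving ranges: 9.8, 4.1, 3.8, 0.4, 1.8, 7.0, 10.6, 9.0, 5.7, 7.3, 3.6, 0.1, 3.6, 9.3; M̄R̄ = 76.1000 / 14 = 5.4357
UCL = X̄ + 3·M̄R̄/d₂ = 241.3600 + 3 × 5.4357 / 1.128 = 255.8167

255.817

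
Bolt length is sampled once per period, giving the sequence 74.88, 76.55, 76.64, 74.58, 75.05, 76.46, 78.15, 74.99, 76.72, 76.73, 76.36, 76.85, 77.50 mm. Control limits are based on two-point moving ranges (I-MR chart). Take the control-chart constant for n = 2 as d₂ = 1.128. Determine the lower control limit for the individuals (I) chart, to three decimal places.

73.208

X̄ = (74.88 + 76.55 + 76.64 + 74.58 + 75.05 + 76.46 + 78.15 + 74.99 + 76.72 + 76.73 + 76.36 + 76.85 + 77.50) / 13 = 76.2662
Moving ranges: 1.67, 0.09, 2.06, 0.47, 1.41, 1.69, 3.16, 1.73, 0.01, 0.37, 0.49, 0.65; M̄R̄ = 13.8000 / 12 = 1.1500
LCL = X̄ − 3·M̄R̄/d₂ = 76.2662 − 3 × 1.1500 / 1.128 = 73.2076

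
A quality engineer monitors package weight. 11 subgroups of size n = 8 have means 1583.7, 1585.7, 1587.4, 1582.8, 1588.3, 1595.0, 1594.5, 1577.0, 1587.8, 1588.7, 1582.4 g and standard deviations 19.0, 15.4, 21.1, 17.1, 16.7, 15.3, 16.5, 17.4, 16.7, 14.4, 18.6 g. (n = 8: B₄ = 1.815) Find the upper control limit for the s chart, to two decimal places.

31.05

s̄ = (19.0 + 15.4 + 21.1 + 17.1 + 16.7 + 15.3 + 16.5 + 17.4 + 16.7 + 14.4 + 18.6) / 11 = 17.1091
UCL_s = B₄·s̄ = 1.815 × 17.1091 = 31.0530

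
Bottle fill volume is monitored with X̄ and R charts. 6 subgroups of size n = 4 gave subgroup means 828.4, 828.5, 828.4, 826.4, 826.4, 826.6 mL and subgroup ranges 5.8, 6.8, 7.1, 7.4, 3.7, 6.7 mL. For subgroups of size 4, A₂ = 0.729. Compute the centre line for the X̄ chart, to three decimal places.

827.450

X̄̄ = (828.4 + 828.5 + 828.4 + 826.4 + 826.4 + 826.6) / 6 = 4964.7000 / 6 = 827.4500
CL = X̄̄ = 827.4500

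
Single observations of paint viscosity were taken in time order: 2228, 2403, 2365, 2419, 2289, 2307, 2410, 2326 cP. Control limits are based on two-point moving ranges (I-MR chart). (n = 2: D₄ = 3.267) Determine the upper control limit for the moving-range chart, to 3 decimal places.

Moving ranges: 175, 38, 54, 130, 18, 103, 84; M̄R̄ = 602.0000 / 7 = 86.0000
UCL_MR = D₄·M̄R̄ = 3.267 × 86.0000 = 280.9620

280.962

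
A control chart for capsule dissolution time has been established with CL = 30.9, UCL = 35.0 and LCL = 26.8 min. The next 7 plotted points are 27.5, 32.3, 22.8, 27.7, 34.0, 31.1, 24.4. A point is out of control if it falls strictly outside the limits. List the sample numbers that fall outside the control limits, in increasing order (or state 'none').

Compare each point to [26.8, 35.0]: sample 3 = 22.8 < LCL; sample 7 = 24.4 < LCL.

3, 7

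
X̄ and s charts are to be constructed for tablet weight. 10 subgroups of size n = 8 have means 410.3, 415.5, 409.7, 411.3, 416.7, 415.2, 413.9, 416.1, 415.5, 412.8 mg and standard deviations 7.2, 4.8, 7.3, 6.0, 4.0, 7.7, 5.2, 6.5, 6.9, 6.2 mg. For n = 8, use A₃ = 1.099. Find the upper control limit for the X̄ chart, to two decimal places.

420.49

X̄̄ = (410.3 + 415.5 + 409.7 + 411.3 + 416.7 + 415.2 + 413.9 + 416.1 + 415.5 + 412.8) / 10 = 413.7000
s̄ = (7.2 + 4.8 + 7.3 + 6.0 + 4.0 + 7.7 + 5.2 + 6.5 + 6.9 + 6.2) / 10 = 6.1800
UCL = X̄̄ + A₃·s̄ = 413.7000 + 1.099 × 6.1800 = 420.4918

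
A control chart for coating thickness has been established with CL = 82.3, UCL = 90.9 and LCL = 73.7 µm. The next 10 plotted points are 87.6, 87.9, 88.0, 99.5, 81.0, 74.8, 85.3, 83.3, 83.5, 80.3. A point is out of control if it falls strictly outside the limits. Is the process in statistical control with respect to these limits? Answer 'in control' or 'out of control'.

Compare each point to [73.7, 90.9]: sample 4 = 99.5 > UCL.

out of control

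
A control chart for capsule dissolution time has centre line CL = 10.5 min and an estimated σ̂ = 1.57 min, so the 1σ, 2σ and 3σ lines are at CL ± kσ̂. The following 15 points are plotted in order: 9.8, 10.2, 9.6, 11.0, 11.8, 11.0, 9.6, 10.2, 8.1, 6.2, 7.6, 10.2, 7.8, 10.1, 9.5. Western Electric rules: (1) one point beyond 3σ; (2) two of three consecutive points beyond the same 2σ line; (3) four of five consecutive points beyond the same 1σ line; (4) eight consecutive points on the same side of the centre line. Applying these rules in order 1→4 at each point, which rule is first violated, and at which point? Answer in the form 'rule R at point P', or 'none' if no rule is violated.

Zone of each point (C = within 1σ̂, B = 1σ̂–2σ̂, A = 2σ̂–3σ̂, * = beyond 3σ̂; sign = side of CL): 1:-C, 2:-C, 3:-C, 4:+C, 5:+C, 6:+C, 7:-C, 8:-C, 9:-B, 10:-A, 11:-B, 12:-C, 13:-B, 14:-C, 15:-C
Rule 3 (four of five consecutive points beyond the same 1σ limit) is satisfied at point 13.

rule 3 at point 13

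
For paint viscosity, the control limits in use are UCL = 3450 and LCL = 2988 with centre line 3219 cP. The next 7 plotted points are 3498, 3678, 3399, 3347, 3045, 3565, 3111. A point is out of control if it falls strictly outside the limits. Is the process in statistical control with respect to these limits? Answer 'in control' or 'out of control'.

Compare each point to [2988, 3450]: sample 1 = 3498 > UCL; sample 2 = 3678 > UCL; sample 6 = 3565 > UCL.

out of control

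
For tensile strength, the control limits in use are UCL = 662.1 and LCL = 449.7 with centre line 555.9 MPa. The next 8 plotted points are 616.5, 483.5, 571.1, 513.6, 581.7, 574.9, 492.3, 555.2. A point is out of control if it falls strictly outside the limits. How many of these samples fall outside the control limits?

0

All 8 points lie within [449.7, 662.1].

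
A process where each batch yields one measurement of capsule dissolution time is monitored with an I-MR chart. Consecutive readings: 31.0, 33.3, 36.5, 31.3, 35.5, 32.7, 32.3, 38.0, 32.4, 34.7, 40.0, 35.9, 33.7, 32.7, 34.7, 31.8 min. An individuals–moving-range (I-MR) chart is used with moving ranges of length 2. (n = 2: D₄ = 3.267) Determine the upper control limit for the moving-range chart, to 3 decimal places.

Moving ranges: 2.3, 3.2, 5.2, 4.2, 2.8, 0.4, 5.7, 5.6, 2.3, 5.3, 4.1, 2.2, 1.0, 2.0, 2.9; M̄R̄ = 49.2000 / 15 = 3.2800
UCL_MR = D₄·M̄R̄ = 3.267 × 3.2800 = 10.7158

10.716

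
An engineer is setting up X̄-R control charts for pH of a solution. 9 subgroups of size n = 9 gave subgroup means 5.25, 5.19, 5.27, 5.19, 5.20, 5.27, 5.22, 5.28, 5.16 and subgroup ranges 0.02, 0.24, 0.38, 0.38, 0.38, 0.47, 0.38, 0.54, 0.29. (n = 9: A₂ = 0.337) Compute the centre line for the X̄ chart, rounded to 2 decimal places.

5.23

X̄̄ = (5.25 + 5.19 + 5.27 + 5.19 + 5.20 + 5.27 + 5.22 + 5.28 + 5.16) / 9 = 47.0300 / 9 = 5.2256
CL = X̄̄ = 5.2256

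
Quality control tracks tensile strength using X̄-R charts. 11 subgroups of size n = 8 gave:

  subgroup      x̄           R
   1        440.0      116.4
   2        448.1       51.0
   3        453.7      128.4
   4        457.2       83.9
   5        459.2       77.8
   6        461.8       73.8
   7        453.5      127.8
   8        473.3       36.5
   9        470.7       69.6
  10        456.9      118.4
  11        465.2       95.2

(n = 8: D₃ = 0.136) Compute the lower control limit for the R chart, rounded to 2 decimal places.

12.10

R̄ = (116.4 + 51.0 + 128.4 + 83.9 + 77.8 + 73.8 + 127.8 + 36.5 + 69.6 + 118.4 + 95.2) / 11 = 978.8000 / 11 = 88.9818
LCL_R = D₃·R̄ = 0.136 × 88.9818 = 12.1015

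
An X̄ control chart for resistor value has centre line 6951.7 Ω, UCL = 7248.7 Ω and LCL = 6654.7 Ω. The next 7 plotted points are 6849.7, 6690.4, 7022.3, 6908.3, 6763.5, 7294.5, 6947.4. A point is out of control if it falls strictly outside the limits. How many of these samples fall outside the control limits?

1

Compare each point to [6654.7, 7248.7]: sample 6 = 7294.5 > UCL.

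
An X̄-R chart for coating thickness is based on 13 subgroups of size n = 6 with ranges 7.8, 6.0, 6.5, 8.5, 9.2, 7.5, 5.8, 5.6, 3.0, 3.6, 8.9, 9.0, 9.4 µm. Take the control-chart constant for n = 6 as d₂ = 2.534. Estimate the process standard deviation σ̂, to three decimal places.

R̄ = (7.8 + 6.0 + 6.5 + 8.5 + 9.2 + 7.5 + 5.8 + 5.6 + 3.0 + 3.6 + 8.9 + 9.0 + 9.4) / 13 = 6.9846
σ̂ = R̄ / d₂ = 6.9846 / 2.534 = 2.7564

2.756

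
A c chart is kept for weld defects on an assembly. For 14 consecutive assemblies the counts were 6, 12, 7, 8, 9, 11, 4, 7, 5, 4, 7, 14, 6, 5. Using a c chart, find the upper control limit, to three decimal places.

15.716

c̄ = (6 + 12 + 7 + 8 + 9 + 11 + 4 + 7 + 5 + 4 + 7 + 14 + 6 + 5) / 14 = 105 / 14 = 7.5000
UCL = c̄ + 3√c̄ = 7.5000 + 3 × √7.5000 = 7.5000 + 3 × 2.7386 = 15.7158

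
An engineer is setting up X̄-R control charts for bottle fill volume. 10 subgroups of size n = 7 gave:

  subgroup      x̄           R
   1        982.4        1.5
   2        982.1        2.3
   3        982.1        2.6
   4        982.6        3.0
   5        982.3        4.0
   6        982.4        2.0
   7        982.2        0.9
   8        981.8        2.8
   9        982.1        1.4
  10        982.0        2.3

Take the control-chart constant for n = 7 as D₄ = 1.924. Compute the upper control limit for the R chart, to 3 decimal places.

R̄ = (1.5 + 2.3 + 2.6 + 3.0 + 4.0 + 2.0 + 0.9 + 2.8 + 1.4 + 2.3) / 10 = 22.8000 / 10 = 2.2800
UCL_R = D₄·R̄ = 1.924 × 2.2800 = 4.3867

4.387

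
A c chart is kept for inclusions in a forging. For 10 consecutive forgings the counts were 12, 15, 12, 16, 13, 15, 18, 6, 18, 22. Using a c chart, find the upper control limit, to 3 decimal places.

c̄ = (12 + 15 + 12 + 16 + 13 + 15 + 18 + 6 + 18 + 22) / 10 = 147 / 10 = 14.7000
UCL = c̄ + 3√c̄ = 14.7000 + 3 × √14.7000 = 14.7000 + 3 × 3.8341 = 26.2022

26.202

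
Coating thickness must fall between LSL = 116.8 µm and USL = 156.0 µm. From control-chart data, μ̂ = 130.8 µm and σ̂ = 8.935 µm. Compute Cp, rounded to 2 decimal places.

Cp = (USL − LSL) / (6σ̂) = (156.0 − 116.8) / (6 × 8.935) = 39.2000 / 53.6100 = 0.7312

0.73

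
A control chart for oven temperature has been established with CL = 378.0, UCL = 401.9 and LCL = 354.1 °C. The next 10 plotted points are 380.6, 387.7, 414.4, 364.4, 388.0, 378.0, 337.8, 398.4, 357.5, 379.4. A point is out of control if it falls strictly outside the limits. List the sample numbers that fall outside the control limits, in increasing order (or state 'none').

3, 7

Compare each point to [354.1, 401.9]: sample 3 = 414.4 > UCL; sample 7 = 337.8 < LCL.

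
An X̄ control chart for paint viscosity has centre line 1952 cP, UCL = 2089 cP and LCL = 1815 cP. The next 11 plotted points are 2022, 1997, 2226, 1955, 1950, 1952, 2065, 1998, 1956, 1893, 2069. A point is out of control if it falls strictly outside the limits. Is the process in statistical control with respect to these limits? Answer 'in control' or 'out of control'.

Compare each point to [1815, 2089]: sample 3 = 2226 > UCL.

out of control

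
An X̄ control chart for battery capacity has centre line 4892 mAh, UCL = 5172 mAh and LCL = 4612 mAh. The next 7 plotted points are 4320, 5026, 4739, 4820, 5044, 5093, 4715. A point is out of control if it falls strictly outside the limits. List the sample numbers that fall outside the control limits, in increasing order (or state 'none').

Compare each point to [4612, 5172]: sample 1 = 4320 < LCL.

1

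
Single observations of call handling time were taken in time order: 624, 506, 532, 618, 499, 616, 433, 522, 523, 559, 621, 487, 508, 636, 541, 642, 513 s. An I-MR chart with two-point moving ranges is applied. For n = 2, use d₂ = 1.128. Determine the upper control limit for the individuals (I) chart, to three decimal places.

791.958

X̄ = (624 + 506 + 532 + 618 + 499 + 616 + 433 + 522 + 523 + 559 + 621 + 487 + 508 + 636 + 541 + 642 + 513) / 17 = 551.7647
Moving ranges: 118, 26, 86, 119, 117, 183, 89, 1, 36, 62, 134, 21, 128, 95, 101, 129; M̄R̄ = 1445.0000 / 16 = 90.3125
UCL = X̄ + 3·M̄R̄/d₂ = 551.7647 + 3 × 90.3125 / 1.128 = 791.9575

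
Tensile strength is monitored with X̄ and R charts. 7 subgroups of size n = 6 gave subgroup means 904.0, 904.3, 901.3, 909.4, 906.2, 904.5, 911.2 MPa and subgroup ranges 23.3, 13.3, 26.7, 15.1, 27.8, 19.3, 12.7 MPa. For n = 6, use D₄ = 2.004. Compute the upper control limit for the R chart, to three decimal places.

R̄ = (23.3 + 13.3 + 26.7 + 15.1 + 27.8 + 19.3 + 12.7) / 7 = 138.2000 / 7 = 19.7429
UCL_R = D₄·R̄ = 2.004 × 19.7429 = 39.5647

39.565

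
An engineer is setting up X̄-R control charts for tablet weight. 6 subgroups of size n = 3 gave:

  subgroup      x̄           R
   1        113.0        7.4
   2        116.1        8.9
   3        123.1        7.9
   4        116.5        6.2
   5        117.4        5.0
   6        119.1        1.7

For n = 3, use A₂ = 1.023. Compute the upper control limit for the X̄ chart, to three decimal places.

123.859

X̄̄ = (113.0 + 116.1 + 123.1 + 116.5 + 117.4 + 119.1) / 6 = 705.2000 / 6 = 117.5333
R̄ = (7.4 + 8.9 + 7.9 + 6.2 + 5.0 + 1.7) / 6 = 37.1000 / 6 = 6.1833
UCL = X̄̄ + A₂·R̄ = 117.5333 + 1.023 × 6.1833 = 123.8589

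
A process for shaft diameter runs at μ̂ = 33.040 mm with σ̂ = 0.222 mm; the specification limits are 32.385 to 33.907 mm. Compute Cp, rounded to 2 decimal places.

Cp = (USL − LSL) / (6σ̂) = (33.907 − 32.385) / (6 × 0.222) = 1.5220 / 1.3320 = 1.1426

1.14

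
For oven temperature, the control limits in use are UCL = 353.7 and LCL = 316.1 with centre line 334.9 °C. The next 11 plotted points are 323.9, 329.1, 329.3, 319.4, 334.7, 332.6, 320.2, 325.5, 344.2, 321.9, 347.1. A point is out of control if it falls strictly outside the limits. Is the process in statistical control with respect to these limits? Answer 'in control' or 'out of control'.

All 11 points lie within [316.1, 353.7].

in control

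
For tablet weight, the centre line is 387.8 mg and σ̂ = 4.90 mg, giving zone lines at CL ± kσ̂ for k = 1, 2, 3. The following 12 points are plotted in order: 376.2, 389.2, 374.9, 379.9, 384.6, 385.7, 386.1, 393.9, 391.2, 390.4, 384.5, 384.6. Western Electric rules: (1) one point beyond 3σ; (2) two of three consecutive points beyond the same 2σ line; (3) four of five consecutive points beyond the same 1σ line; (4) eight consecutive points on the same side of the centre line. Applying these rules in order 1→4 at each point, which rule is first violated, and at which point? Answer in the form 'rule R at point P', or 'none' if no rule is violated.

Zone of each point (C = within 1σ̂, B = 1σ̂–2σ̂, A = 2σ̂–3σ̂, * = beyond 3σ̂; sign = side of CL): 1:-A, 2:+C, 3:-A, 4:-B, 5:-C, 6:-C, 7:-C, 8:+B, 9:+C, 10:+C, 11:-C, 12:-C
Rule 2 (two of three consecutive points beyond the same 2σ limit) is satisfied at point 3.

rule 2 at point 3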